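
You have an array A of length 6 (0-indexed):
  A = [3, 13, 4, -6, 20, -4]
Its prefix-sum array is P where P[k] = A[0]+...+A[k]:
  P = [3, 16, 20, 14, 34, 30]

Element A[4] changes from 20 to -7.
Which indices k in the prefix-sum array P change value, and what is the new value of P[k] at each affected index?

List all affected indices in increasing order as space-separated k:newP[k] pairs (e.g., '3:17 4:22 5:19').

P[k] = A[0] + ... + A[k]
P[k] includes A[4] iff k >= 4
Affected indices: 4, 5, ..., 5; delta = -27
  P[4]: 34 + -27 = 7
  P[5]: 30 + -27 = 3

Answer: 4:7 5:3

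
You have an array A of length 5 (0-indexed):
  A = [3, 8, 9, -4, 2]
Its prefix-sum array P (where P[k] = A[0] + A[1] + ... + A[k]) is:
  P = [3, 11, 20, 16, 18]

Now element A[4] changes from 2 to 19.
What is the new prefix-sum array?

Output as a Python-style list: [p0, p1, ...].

Change: A[4] 2 -> 19, delta = 17
P[k] for k < 4: unchanged (A[4] not included)
P[k] for k >= 4: shift by delta = 17
  P[0] = 3 + 0 = 3
  P[1] = 11 + 0 = 11
  P[2] = 20 + 0 = 20
  P[3] = 16 + 0 = 16
  P[4] = 18 + 17 = 35

Answer: [3, 11, 20, 16, 35]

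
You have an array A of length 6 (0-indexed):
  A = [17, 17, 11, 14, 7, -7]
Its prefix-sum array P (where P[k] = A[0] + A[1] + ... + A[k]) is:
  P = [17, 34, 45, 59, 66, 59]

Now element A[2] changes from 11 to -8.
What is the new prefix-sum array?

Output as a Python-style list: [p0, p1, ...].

Answer: [17, 34, 26, 40, 47, 40]

Derivation:
Change: A[2] 11 -> -8, delta = -19
P[k] for k < 2: unchanged (A[2] not included)
P[k] for k >= 2: shift by delta = -19
  P[0] = 17 + 0 = 17
  P[1] = 34 + 0 = 34
  P[2] = 45 + -19 = 26
  P[3] = 59 + -19 = 40
  P[4] = 66 + -19 = 47
  P[5] = 59 + -19 = 40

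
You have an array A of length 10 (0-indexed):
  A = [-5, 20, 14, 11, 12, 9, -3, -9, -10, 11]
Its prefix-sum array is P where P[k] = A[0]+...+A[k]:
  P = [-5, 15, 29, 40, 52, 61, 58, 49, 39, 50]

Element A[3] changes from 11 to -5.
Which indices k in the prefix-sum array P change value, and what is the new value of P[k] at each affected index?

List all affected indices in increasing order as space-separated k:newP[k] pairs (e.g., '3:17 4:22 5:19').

Answer: 3:24 4:36 5:45 6:42 7:33 8:23 9:34

Derivation:
P[k] = A[0] + ... + A[k]
P[k] includes A[3] iff k >= 3
Affected indices: 3, 4, ..., 9; delta = -16
  P[3]: 40 + -16 = 24
  P[4]: 52 + -16 = 36
  P[5]: 61 + -16 = 45
  P[6]: 58 + -16 = 42
  P[7]: 49 + -16 = 33
  P[8]: 39 + -16 = 23
  P[9]: 50 + -16 = 34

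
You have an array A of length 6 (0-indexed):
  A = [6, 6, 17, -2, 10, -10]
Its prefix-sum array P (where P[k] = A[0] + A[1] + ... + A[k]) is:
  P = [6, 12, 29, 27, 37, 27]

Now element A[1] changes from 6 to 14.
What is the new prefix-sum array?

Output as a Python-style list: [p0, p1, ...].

Change: A[1] 6 -> 14, delta = 8
P[k] for k < 1: unchanged (A[1] not included)
P[k] for k >= 1: shift by delta = 8
  P[0] = 6 + 0 = 6
  P[1] = 12 + 8 = 20
  P[2] = 29 + 8 = 37
  P[3] = 27 + 8 = 35
  P[4] = 37 + 8 = 45
  P[5] = 27 + 8 = 35

Answer: [6, 20, 37, 35, 45, 35]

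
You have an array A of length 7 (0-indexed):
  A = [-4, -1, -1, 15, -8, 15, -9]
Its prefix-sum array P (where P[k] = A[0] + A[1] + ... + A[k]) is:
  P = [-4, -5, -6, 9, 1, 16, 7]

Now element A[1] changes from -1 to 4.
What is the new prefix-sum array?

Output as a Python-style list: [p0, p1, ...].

Change: A[1] -1 -> 4, delta = 5
P[k] for k < 1: unchanged (A[1] not included)
P[k] for k >= 1: shift by delta = 5
  P[0] = -4 + 0 = -4
  P[1] = -5 + 5 = 0
  P[2] = -6 + 5 = -1
  P[3] = 9 + 5 = 14
  P[4] = 1 + 5 = 6
  P[5] = 16 + 5 = 21
  P[6] = 7 + 5 = 12

Answer: [-4, 0, -1, 14, 6, 21, 12]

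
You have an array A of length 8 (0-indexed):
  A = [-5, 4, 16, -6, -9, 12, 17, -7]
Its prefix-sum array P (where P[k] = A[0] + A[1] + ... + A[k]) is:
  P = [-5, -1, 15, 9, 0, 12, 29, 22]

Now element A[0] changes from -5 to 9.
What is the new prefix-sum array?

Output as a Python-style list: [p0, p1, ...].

Change: A[0] -5 -> 9, delta = 14
P[k] for k < 0: unchanged (A[0] not included)
P[k] for k >= 0: shift by delta = 14
  P[0] = -5 + 14 = 9
  P[1] = -1 + 14 = 13
  P[2] = 15 + 14 = 29
  P[3] = 9 + 14 = 23
  P[4] = 0 + 14 = 14
  P[5] = 12 + 14 = 26
  P[6] = 29 + 14 = 43
  P[7] = 22 + 14 = 36

Answer: [9, 13, 29, 23, 14, 26, 43, 36]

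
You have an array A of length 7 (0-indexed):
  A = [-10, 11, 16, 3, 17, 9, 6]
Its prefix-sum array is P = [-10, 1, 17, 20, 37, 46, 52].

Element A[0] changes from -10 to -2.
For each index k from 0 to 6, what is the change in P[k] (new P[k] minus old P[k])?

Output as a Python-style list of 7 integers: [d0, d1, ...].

Element change: A[0] -10 -> -2, delta = 8
For k < 0: P[k] unchanged, delta_P[k] = 0
For k >= 0: P[k] shifts by exactly 8
Delta array: [8, 8, 8, 8, 8, 8, 8]

Answer: [8, 8, 8, 8, 8, 8, 8]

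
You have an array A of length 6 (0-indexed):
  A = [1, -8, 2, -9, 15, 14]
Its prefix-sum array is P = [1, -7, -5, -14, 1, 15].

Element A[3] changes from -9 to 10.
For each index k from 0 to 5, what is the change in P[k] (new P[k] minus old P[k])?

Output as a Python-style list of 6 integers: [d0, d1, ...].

Element change: A[3] -9 -> 10, delta = 19
For k < 3: P[k] unchanged, delta_P[k] = 0
For k >= 3: P[k] shifts by exactly 19
Delta array: [0, 0, 0, 19, 19, 19]

Answer: [0, 0, 0, 19, 19, 19]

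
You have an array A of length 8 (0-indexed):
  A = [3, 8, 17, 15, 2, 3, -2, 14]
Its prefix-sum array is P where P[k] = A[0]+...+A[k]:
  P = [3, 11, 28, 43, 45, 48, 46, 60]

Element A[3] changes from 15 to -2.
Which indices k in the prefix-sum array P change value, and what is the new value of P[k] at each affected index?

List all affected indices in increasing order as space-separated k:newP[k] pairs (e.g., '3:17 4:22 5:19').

P[k] = A[0] + ... + A[k]
P[k] includes A[3] iff k >= 3
Affected indices: 3, 4, ..., 7; delta = -17
  P[3]: 43 + -17 = 26
  P[4]: 45 + -17 = 28
  P[5]: 48 + -17 = 31
  P[6]: 46 + -17 = 29
  P[7]: 60 + -17 = 43

Answer: 3:26 4:28 5:31 6:29 7:43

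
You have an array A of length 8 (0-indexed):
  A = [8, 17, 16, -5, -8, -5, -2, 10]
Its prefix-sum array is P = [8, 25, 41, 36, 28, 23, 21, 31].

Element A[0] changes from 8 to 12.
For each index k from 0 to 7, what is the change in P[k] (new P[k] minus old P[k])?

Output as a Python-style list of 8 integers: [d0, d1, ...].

Element change: A[0] 8 -> 12, delta = 4
For k < 0: P[k] unchanged, delta_P[k] = 0
For k >= 0: P[k] shifts by exactly 4
Delta array: [4, 4, 4, 4, 4, 4, 4, 4]

Answer: [4, 4, 4, 4, 4, 4, 4, 4]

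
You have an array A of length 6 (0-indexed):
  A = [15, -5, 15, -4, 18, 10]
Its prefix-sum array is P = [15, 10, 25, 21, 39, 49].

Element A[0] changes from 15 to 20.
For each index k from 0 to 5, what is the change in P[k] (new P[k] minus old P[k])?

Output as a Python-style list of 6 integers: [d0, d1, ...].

Element change: A[0] 15 -> 20, delta = 5
For k < 0: P[k] unchanged, delta_P[k] = 0
For k >= 0: P[k] shifts by exactly 5
Delta array: [5, 5, 5, 5, 5, 5]

Answer: [5, 5, 5, 5, 5, 5]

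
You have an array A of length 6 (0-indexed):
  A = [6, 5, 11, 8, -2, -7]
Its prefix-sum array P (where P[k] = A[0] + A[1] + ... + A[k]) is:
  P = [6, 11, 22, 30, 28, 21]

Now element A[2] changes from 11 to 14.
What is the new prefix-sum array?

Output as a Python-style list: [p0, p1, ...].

Change: A[2] 11 -> 14, delta = 3
P[k] for k < 2: unchanged (A[2] not included)
P[k] for k >= 2: shift by delta = 3
  P[0] = 6 + 0 = 6
  P[1] = 11 + 0 = 11
  P[2] = 22 + 3 = 25
  P[3] = 30 + 3 = 33
  P[4] = 28 + 3 = 31
  P[5] = 21 + 3 = 24

Answer: [6, 11, 25, 33, 31, 24]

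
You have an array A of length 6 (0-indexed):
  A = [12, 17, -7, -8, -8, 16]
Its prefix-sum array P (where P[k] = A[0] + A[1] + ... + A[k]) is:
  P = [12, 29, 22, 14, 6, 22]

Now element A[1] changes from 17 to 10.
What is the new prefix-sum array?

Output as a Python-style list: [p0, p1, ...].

Answer: [12, 22, 15, 7, -1, 15]

Derivation:
Change: A[1] 17 -> 10, delta = -7
P[k] for k < 1: unchanged (A[1] not included)
P[k] for k >= 1: shift by delta = -7
  P[0] = 12 + 0 = 12
  P[1] = 29 + -7 = 22
  P[2] = 22 + -7 = 15
  P[3] = 14 + -7 = 7
  P[4] = 6 + -7 = -1
  P[5] = 22 + -7 = 15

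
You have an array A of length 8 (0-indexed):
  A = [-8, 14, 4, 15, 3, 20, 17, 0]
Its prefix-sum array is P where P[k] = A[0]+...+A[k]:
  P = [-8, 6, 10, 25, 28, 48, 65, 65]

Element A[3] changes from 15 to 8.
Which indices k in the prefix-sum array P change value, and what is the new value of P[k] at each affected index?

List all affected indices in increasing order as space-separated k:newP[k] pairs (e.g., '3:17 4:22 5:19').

P[k] = A[0] + ... + A[k]
P[k] includes A[3] iff k >= 3
Affected indices: 3, 4, ..., 7; delta = -7
  P[3]: 25 + -7 = 18
  P[4]: 28 + -7 = 21
  P[5]: 48 + -7 = 41
  P[6]: 65 + -7 = 58
  P[7]: 65 + -7 = 58

Answer: 3:18 4:21 5:41 6:58 7:58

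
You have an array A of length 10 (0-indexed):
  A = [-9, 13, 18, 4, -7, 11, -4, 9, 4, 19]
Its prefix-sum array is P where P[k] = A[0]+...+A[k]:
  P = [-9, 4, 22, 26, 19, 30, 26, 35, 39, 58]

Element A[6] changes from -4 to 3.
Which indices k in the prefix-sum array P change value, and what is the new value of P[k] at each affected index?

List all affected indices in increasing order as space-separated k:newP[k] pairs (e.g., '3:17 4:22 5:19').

Answer: 6:33 7:42 8:46 9:65

Derivation:
P[k] = A[0] + ... + A[k]
P[k] includes A[6] iff k >= 6
Affected indices: 6, 7, ..., 9; delta = 7
  P[6]: 26 + 7 = 33
  P[7]: 35 + 7 = 42
  P[8]: 39 + 7 = 46
  P[9]: 58 + 7 = 65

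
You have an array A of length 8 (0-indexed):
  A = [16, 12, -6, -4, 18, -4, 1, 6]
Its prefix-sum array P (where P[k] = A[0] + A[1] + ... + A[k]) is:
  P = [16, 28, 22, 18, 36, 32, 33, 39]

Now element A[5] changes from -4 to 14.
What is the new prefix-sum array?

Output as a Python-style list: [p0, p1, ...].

Answer: [16, 28, 22, 18, 36, 50, 51, 57]

Derivation:
Change: A[5] -4 -> 14, delta = 18
P[k] for k < 5: unchanged (A[5] not included)
P[k] for k >= 5: shift by delta = 18
  P[0] = 16 + 0 = 16
  P[1] = 28 + 0 = 28
  P[2] = 22 + 0 = 22
  P[3] = 18 + 0 = 18
  P[4] = 36 + 0 = 36
  P[5] = 32 + 18 = 50
  P[6] = 33 + 18 = 51
  P[7] = 39 + 18 = 57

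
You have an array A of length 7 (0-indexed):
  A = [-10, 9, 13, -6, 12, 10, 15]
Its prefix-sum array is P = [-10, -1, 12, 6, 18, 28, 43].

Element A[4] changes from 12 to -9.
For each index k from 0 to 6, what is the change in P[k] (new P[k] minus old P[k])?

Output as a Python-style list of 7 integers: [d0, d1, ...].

Element change: A[4] 12 -> -9, delta = -21
For k < 4: P[k] unchanged, delta_P[k] = 0
For k >= 4: P[k] shifts by exactly -21
Delta array: [0, 0, 0, 0, -21, -21, -21]

Answer: [0, 0, 0, 0, -21, -21, -21]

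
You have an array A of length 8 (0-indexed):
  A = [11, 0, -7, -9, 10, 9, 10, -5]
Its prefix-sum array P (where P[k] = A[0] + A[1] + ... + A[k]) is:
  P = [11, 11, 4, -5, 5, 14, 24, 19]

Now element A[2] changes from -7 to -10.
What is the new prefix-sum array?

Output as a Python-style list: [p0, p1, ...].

Answer: [11, 11, 1, -8, 2, 11, 21, 16]

Derivation:
Change: A[2] -7 -> -10, delta = -3
P[k] for k < 2: unchanged (A[2] not included)
P[k] for k >= 2: shift by delta = -3
  P[0] = 11 + 0 = 11
  P[1] = 11 + 0 = 11
  P[2] = 4 + -3 = 1
  P[3] = -5 + -3 = -8
  P[4] = 5 + -3 = 2
  P[5] = 14 + -3 = 11
  P[6] = 24 + -3 = 21
  P[7] = 19 + -3 = 16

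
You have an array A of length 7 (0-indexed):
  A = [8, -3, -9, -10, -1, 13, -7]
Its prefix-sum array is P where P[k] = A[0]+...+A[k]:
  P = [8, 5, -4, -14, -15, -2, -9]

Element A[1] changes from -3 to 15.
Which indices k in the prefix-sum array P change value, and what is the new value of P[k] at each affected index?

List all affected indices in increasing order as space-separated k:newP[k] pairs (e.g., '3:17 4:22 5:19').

P[k] = A[0] + ... + A[k]
P[k] includes A[1] iff k >= 1
Affected indices: 1, 2, ..., 6; delta = 18
  P[1]: 5 + 18 = 23
  P[2]: -4 + 18 = 14
  P[3]: -14 + 18 = 4
  P[4]: -15 + 18 = 3
  P[5]: -2 + 18 = 16
  P[6]: -9 + 18 = 9

Answer: 1:23 2:14 3:4 4:3 5:16 6:9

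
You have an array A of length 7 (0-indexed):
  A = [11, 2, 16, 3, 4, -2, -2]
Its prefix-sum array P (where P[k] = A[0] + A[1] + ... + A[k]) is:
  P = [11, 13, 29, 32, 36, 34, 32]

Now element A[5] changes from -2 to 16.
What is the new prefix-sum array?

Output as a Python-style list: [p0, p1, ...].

Change: A[5] -2 -> 16, delta = 18
P[k] for k < 5: unchanged (A[5] not included)
P[k] for k >= 5: shift by delta = 18
  P[0] = 11 + 0 = 11
  P[1] = 13 + 0 = 13
  P[2] = 29 + 0 = 29
  P[3] = 32 + 0 = 32
  P[4] = 36 + 0 = 36
  P[5] = 34 + 18 = 52
  P[6] = 32 + 18 = 50

Answer: [11, 13, 29, 32, 36, 52, 50]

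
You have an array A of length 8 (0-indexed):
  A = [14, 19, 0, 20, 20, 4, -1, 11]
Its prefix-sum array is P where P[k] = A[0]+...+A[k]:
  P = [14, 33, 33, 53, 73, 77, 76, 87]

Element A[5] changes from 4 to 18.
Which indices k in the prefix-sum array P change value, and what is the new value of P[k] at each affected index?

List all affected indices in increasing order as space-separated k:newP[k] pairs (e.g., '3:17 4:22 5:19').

Answer: 5:91 6:90 7:101

Derivation:
P[k] = A[0] + ... + A[k]
P[k] includes A[5] iff k >= 5
Affected indices: 5, 6, ..., 7; delta = 14
  P[5]: 77 + 14 = 91
  P[6]: 76 + 14 = 90
  P[7]: 87 + 14 = 101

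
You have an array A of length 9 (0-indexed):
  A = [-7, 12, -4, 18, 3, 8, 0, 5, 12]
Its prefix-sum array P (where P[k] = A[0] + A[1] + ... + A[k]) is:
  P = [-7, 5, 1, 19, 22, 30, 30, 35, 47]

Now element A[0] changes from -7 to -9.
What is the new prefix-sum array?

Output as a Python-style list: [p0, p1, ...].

Change: A[0] -7 -> -9, delta = -2
P[k] for k < 0: unchanged (A[0] not included)
P[k] for k >= 0: shift by delta = -2
  P[0] = -7 + -2 = -9
  P[1] = 5 + -2 = 3
  P[2] = 1 + -2 = -1
  P[3] = 19 + -2 = 17
  P[4] = 22 + -2 = 20
  P[5] = 30 + -2 = 28
  P[6] = 30 + -2 = 28
  P[7] = 35 + -2 = 33
  P[8] = 47 + -2 = 45

Answer: [-9, 3, -1, 17, 20, 28, 28, 33, 45]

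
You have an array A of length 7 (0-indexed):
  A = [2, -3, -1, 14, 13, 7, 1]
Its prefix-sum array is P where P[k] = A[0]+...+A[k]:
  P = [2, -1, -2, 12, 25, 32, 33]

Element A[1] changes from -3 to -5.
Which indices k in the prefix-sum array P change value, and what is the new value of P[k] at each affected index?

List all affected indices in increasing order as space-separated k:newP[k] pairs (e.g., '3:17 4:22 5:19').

P[k] = A[0] + ... + A[k]
P[k] includes A[1] iff k >= 1
Affected indices: 1, 2, ..., 6; delta = -2
  P[1]: -1 + -2 = -3
  P[2]: -2 + -2 = -4
  P[3]: 12 + -2 = 10
  P[4]: 25 + -2 = 23
  P[5]: 32 + -2 = 30
  P[6]: 33 + -2 = 31

Answer: 1:-3 2:-4 3:10 4:23 5:30 6:31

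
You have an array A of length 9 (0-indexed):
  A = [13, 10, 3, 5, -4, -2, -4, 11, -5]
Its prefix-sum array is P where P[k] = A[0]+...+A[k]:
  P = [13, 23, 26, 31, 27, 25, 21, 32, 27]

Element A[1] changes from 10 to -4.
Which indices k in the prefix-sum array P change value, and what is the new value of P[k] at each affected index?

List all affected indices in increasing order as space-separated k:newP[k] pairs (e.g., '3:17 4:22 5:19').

P[k] = A[0] + ... + A[k]
P[k] includes A[1] iff k >= 1
Affected indices: 1, 2, ..., 8; delta = -14
  P[1]: 23 + -14 = 9
  P[2]: 26 + -14 = 12
  P[3]: 31 + -14 = 17
  P[4]: 27 + -14 = 13
  P[5]: 25 + -14 = 11
  P[6]: 21 + -14 = 7
  P[7]: 32 + -14 = 18
  P[8]: 27 + -14 = 13

Answer: 1:9 2:12 3:17 4:13 5:11 6:7 7:18 8:13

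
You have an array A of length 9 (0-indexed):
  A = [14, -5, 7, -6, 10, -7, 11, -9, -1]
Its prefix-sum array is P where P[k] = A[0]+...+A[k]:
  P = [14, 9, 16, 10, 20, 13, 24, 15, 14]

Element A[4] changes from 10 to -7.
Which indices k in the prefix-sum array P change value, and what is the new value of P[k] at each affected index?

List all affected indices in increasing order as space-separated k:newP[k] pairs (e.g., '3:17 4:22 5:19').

Answer: 4:3 5:-4 6:7 7:-2 8:-3

Derivation:
P[k] = A[0] + ... + A[k]
P[k] includes A[4] iff k >= 4
Affected indices: 4, 5, ..., 8; delta = -17
  P[4]: 20 + -17 = 3
  P[5]: 13 + -17 = -4
  P[6]: 24 + -17 = 7
  P[7]: 15 + -17 = -2
  P[8]: 14 + -17 = -3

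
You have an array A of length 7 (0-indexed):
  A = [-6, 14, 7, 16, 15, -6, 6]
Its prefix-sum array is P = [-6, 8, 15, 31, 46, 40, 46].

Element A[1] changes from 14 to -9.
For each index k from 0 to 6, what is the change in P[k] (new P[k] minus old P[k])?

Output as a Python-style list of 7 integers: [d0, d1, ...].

Element change: A[1] 14 -> -9, delta = -23
For k < 1: P[k] unchanged, delta_P[k] = 0
For k >= 1: P[k] shifts by exactly -23
Delta array: [0, -23, -23, -23, -23, -23, -23]

Answer: [0, -23, -23, -23, -23, -23, -23]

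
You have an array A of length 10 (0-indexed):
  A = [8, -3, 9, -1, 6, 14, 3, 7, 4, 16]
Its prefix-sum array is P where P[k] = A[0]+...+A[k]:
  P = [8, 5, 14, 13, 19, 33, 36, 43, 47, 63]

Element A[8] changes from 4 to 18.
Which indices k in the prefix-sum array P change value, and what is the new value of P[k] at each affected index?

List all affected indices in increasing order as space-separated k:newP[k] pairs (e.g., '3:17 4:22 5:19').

Answer: 8:61 9:77

Derivation:
P[k] = A[0] + ... + A[k]
P[k] includes A[8] iff k >= 8
Affected indices: 8, 9, ..., 9; delta = 14
  P[8]: 47 + 14 = 61
  P[9]: 63 + 14 = 77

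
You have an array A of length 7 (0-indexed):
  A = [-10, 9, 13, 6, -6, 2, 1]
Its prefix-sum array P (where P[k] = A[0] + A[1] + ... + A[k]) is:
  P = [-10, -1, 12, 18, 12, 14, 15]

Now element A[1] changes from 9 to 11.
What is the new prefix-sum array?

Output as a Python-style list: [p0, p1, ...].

Change: A[1] 9 -> 11, delta = 2
P[k] for k < 1: unchanged (A[1] not included)
P[k] for k >= 1: shift by delta = 2
  P[0] = -10 + 0 = -10
  P[1] = -1 + 2 = 1
  P[2] = 12 + 2 = 14
  P[3] = 18 + 2 = 20
  P[4] = 12 + 2 = 14
  P[5] = 14 + 2 = 16
  P[6] = 15 + 2 = 17

Answer: [-10, 1, 14, 20, 14, 16, 17]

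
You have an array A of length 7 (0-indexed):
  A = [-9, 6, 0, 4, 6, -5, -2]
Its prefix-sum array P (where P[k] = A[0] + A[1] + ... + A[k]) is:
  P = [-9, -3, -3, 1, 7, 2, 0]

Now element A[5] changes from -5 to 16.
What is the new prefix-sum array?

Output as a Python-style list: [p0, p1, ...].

Answer: [-9, -3, -3, 1, 7, 23, 21]

Derivation:
Change: A[5] -5 -> 16, delta = 21
P[k] for k < 5: unchanged (A[5] not included)
P[k] for k >= 5: shift by delta = 21
  P[0] = -9 + 0 = -9
  P[1] = -3 + 0 = -3
  P[2] = -3 + 0 = -3
  P[3] = 1 + 0 = 1
  P[4] = 7 + 0 = 7
  P[5] = 2 + 21 = 23
  P[6] = 0 + 21 = 21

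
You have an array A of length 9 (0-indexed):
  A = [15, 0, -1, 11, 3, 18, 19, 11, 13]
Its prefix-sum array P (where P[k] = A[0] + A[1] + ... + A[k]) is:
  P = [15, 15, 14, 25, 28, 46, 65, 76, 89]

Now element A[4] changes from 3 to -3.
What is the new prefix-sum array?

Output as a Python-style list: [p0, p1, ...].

Change: A[4] 3 -> -3, delta = -6
P[k] for k < 4: unchanged (A[4] not included)
P[k] for k >= 4: shift by delta = -6
  P[0] = 15 + 0 = 15
  P[1] = 15 + 0 = 15
  P[2] = 14 + 0 = 14
  P[3] = 25 + 0 = 25
  P[4] = 28 + -6 = 22
  P[5] = 46 + -6 = 40
  P[6] = 65 + -6 = 59
  P[7] = 76 + -6 = 70
  P[8] = 89 + -6 = 83

Answer: [15, 15, 14, 25, 22, 40, 59, 70, 83]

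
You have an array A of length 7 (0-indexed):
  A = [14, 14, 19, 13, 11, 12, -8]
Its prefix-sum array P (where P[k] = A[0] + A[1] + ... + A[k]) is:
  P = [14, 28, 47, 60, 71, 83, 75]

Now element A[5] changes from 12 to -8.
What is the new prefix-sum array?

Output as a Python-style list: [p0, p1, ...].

Change: A[5] 12 -> -8, delta = -20
P[k] for k < 5: unchanged (A[5] not included)
P[k] for k >= 5: shift by delta = -20
  P[0] = 14 + 0 = 14
  P[1] = 28 + 0 = 28
  P[2] = 47 + 0 = 47
  P[3] = 60 + 0 = 60
  P[4] = 71 + 0 = 71
  P[5] = 83 + -20 = 63
  P[6] = 75 + -20 = 55

Answer: [14, 28, 47, 60, 71, 63, 55]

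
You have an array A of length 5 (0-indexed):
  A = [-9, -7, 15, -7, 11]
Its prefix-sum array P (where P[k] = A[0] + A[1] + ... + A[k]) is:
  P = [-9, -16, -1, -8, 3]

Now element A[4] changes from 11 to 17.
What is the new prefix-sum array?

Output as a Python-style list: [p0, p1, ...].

Change: A[4] 11 -> 17, delta = 6
P[k] for k < 4: unchanged (A[4] not included)
P[k] for k >= 4: shift by delta = 6
  P[0] = -9 + 0 = -9
  P[1] = -16 + 0 = -16
  P[2] = -1 + 0 = -1
  P[3] = -8 + 0 = -8
  P[4] = 3 + 6 = 9

Answer: [-9, -16, -1, -8, 9]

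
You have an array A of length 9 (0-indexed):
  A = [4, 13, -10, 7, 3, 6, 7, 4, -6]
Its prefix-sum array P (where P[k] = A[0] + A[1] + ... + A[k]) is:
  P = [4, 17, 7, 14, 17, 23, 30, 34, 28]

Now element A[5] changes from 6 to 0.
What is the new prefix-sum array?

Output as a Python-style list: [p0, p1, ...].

Answer: [4, 17, 7, 14, 17, 17, 24, 28, 22]

Derivation:
Change: A[5] 6 -> 0, delta = -6
P[k] for k < 5: unchanged (A[5] not included)
P[k] for k >= 5: shift by delta = -6
  P[0] = 4 + 0 = 4
  P[1] = 17 + 0 = 17
  P[2] = 7 + 0 = 7
  P[3] = 14 + 0 = 14
  P[4] = 17 + 0 = 17
  P[5] = 23 + -6 = 17
  P[6] = 30 + -6 = 24
  P[7] = 34 + -6 = 28
  P[8] = 28 + -6 = 22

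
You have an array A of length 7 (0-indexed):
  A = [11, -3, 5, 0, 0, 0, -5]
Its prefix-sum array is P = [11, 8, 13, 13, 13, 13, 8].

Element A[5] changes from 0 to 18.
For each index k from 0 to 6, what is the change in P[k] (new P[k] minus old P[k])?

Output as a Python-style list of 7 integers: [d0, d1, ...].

Element change: A[5] 0 -> 18, delta = 18
For k < 5: P[k] unchanged, delta_P[k] = 0
For k >= 5: P[k] shifts by exactly 18
Delta array: [0, 0, 0, 0, 0, 18, 18]

Answer: [0, 0, 0, 0, 0, 18, 18]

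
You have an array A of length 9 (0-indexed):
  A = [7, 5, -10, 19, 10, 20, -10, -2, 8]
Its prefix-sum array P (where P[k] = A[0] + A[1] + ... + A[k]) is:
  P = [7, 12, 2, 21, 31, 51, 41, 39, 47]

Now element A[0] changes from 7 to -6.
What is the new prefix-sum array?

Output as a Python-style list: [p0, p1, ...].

Change: A[0] 7 -> -6, delta = -13
P[k] for k < 0: unchanged (A[0] not included)
P[k] for k >= 0: shift by delta = -13
  P[0] = 7 + -13 = -6
  P[1] = 12 + -13 = -1
  P[2] = 2 + -13 = -11
  P[3] = 21 + -13 = 8
  P[4] = 31 + -13 = 18
  P[5] = 51 + -13 = 38
  P[6] = 41 + -13 = 28
  P[7] = 39 + -13 = 26
  P[8] = 47 + -13 = 34

Answer: [-6, -1, -11, 8, 18, 38, 28, 26, 34]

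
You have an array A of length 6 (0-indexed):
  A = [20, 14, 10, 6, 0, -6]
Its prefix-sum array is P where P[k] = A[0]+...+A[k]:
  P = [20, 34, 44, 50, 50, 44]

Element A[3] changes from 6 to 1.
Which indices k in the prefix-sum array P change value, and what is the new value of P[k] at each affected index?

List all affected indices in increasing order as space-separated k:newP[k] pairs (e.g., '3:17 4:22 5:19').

Answer: 3:45 4:45 5:39

Derivation:
P[k] = A[0] + ... + A[k]
P[k] includes A[3] iff k >= 3
Affected indices: 3, 4, ..., 5; delta = -5
  P[3]: 50 + -5 = 45
  P[4]: 50 + -5 = 45
  P[5]: 44 + -5 = 39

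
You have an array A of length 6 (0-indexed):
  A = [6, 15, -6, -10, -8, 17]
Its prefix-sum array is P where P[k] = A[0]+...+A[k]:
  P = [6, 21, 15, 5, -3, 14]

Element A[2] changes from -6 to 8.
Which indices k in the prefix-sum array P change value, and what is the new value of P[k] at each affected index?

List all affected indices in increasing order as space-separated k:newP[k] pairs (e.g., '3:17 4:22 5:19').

P[k] = A[0] + ... + A[k]
P[k] includes A[2] iff k >= 2
Affected indices: 2, 3, ..., 5; delta = 14
  P[2]: 15 + 14 = 29
  P[3]: 5 + 14 = 19
  P[4]: -3 + 14 = 11
  P[5]: 14 + 14 = 28

Answer: 2:29 3:19 4:11 5:28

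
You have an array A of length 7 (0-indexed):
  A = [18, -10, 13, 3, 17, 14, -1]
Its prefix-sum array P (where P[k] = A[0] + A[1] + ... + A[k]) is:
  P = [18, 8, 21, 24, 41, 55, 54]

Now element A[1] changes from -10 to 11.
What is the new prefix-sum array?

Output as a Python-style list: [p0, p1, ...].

Answer: [18, 29, 42, 45, 62, 76, 75]

Derivation:
Change: A[1] -10 -> 11, delta = 21
P[k] for k < 1: unchanged (A[1] not included)
P[k] for k >= 1: shift by delta = 21
  P[0] = 18 + 0 = 18
  P[1] = 8 + 21 = 29
  P[2] = 21 + 21 = 42
  P[3] = 24 + 21 = 45
  P[4] = 41 + 21 = 62
  P[5] = 55 + 21 = 76
  P[6] = 54 + 21 = 75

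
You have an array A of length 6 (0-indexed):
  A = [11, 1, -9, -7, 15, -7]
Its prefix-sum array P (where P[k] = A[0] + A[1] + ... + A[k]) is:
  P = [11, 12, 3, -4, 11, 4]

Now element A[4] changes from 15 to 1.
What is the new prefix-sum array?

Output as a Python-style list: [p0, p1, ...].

Change: A[4] 15 -> 1, delta = -14
P[k] for k < 4: unchanged (A[4] not included)
P[k] for k >= 4: shift by delta = -14
  P[0] = 11 + 0 = 11
  P[1] = 12 + 0 = 12
  P[2] = 3 + 0 = 3
  P[3] = -4 + 0 = -4
  P[4] = 11 + -14 = -3
  P[5] = 4 + -14 = -10

Answer: [11, 12, 3, -4, -3, -10]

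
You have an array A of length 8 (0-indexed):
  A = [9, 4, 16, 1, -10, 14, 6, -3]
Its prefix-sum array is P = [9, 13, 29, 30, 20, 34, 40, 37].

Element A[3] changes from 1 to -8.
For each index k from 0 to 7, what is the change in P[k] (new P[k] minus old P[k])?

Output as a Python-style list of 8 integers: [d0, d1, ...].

Element change: A[3] 1 -> -8, delta = -9
For k < 3: P[k] unchanged, delta_P[k] = 0
For k >= 3: P[k] shifts by exactly -9
Delta array: [0, 0, 0, -9, -9, -9, -9, -9]

Answer: [0, 0, 0, -9, -9, -9, -9, -9]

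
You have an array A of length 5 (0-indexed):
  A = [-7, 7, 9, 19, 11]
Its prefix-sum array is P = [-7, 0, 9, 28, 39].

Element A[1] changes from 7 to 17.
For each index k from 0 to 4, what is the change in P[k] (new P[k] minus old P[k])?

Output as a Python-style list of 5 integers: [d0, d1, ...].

Element change: A[1] 7 -> 17, delta = 10
For k < 1: P[k] unchanged, delta_P[k] = 0
For k >= 1: P[k] shifts by exactly 10
Delta array: [0, 10, 10, 10, 10]

Answer: [0, 10, 10, 10, 10]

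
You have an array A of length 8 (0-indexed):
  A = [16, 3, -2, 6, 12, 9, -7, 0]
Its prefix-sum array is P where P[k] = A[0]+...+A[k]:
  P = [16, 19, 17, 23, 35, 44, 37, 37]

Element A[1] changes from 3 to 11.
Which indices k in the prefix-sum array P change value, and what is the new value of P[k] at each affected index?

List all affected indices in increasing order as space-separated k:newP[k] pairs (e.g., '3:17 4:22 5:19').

Answer: 1:27 2:25 3:31 4:43 5:52 6:45 7:45

Derivation:
P[k] = A[0] + ... + A[k]
P[k] includes A[1] iff k >= 1
Affected indices: 1, 2, ..., 7; delta = 8
  P[1]: 19 + 8 = 27
  P[2]: 17 + 8 = 25
  P[3]: 23 + 8 = 31
  P[4]: 35 + 8 = 43
  P[5]: 44 + 8 = 52
  P[6]: 37 + 8 = 45
  P[7]: 37 + 8 = 45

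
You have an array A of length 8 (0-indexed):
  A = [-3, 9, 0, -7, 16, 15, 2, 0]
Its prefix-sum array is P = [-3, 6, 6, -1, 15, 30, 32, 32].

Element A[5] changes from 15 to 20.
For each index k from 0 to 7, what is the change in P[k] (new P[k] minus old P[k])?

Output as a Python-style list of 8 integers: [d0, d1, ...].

Answer: [0, 0, 0, 0, 0, 5, 5, 5]

Derivation:
Element change: A[5] 15 -> 20, delta = 5
For k < 5: P[k] unchanged, delta_P[k] = 0
For k >= 5: P[k] shifts by exactly 5
Delta array: [0, 0, 0, 0, 0, 5, 5, 5]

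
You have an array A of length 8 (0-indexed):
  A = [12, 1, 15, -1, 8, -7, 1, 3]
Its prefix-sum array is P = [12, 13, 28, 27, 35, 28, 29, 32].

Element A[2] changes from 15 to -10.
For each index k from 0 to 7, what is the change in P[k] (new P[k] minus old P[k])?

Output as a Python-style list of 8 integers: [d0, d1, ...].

Element change: A[2] 15 -> -10, delta = -25
For k < 2: P[k] unchanged, delta_P[k] = 0
For k >= 2: P[k] shifts by exactly -25
Delta array: [0, 0, -25, -25, -25, -25, -25, -25]

Answer: [0, 0, -25, -25, -25, -25, -25, -25]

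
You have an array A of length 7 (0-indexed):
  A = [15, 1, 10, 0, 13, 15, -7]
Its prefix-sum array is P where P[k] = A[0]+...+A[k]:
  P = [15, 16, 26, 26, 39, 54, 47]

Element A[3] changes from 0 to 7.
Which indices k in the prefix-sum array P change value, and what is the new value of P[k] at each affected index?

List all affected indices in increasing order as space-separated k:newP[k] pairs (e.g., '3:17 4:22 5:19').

Answer: 3:33 4:46 5:61 6:54

Derivation:
P[k] = A[0] + ... + A[k]
P[k] includes A[3] iff k >= 3
Affected indices: 3, 4, ..., 6; delta = 7
  P[3]: 26 + 7 = 33
  P[4]: 39 + 7 = 46
  P[5]: 54 + 7 = 61
  P[6]: 47 + 7 = 54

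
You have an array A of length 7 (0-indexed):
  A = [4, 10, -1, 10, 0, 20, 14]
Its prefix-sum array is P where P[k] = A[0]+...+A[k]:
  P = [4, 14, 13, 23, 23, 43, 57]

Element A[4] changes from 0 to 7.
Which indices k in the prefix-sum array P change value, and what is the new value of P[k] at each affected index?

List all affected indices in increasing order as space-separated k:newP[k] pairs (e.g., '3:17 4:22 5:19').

P[k] = A[0] + ... + A[k]
P[k] includes A[4] iff k >= 4
Affected indices: 4, 5, ..., 6; delta = 7
  P[4]: 23 + 7 = 30
  P[5]: 43 + 7 = 50
  P[6]: 57 + 7 = 64

Answer: 4:30 5:50 6:64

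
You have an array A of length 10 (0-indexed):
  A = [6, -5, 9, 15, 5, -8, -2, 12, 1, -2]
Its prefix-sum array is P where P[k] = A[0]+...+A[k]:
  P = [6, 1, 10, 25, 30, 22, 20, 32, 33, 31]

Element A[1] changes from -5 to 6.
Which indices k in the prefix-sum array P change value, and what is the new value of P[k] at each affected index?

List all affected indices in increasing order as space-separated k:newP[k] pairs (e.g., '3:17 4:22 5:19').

P[k] = A[0] + ... + A[k]
P[k] includes A[1] iff k >= 1
Affected indices: 1, 2, ..., 9; delta = 11
  P[1]: 1 + 11 = 12
  P[2]: 10 + 11 = 21
  P[3]: 25 + 11 = 36
  P[4]: 30 + 11 = 41
  P[5]: 22 + 11 = 33
  P[6]: 20 + 11 = 31
  P[7]: 32 + 11 = 43
  P[8]: 33 + 11 = 44
  P[9]: 31 + 11 = 42

Answer: 1:12 2:21 3:36 4:41 5:33 6:31 7:43 8:44 9:42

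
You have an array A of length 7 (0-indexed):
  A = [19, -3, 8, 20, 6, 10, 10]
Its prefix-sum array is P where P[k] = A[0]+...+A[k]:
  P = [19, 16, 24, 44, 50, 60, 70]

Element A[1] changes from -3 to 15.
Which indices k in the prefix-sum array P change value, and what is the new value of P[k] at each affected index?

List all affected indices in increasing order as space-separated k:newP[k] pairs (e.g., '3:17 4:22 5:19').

Answer: 1:34 2:42 3:62 4:68 5:78 6:88

Derivation:
P[k] = A[0] + ... + A[k]
P[k] includes A[1] iff k >= 1
Affected indices: 1, 2, ..., 6; delta = 18
  P[1]: 16 + 18 = 34
  P[2]: 24 + 18 = 42
  P[3]: 44 + 18 = 62
  P[4]: 50 + 18 = 68
  P[5]: 60 + 18 = 78
  P[6]: 70 + 18 = 88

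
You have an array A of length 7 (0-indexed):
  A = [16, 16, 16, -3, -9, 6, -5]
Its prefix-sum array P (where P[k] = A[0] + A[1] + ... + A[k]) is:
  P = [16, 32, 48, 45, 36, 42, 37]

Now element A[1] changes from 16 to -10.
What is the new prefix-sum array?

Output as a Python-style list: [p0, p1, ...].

Answer: [16, 6, 22, 19, 10, 16, 11]

Derivation:
Change: A[1] 16 -> -10, delta = -26
P[k] for k < 1: unchanged (A[1] not included)
P[k] for k >= 1: shift by delta = -26
  P[0] = 16 + 0 = 16
  P[1] = 32 + -26 = 6
  P[2] = 48 + -26 = 22
  P[3] = 45 + -26 = 19
  P[4] = 36 + -26 = 10
  P[5] = 42 + -26 = 16
  P[6] = 37 + -26 = 11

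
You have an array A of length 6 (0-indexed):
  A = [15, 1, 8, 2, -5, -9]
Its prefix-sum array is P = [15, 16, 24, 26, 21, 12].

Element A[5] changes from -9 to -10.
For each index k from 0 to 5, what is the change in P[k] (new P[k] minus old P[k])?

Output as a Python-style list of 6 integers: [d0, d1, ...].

Answer: [0, 0, 0, 0, 0, -1]

Derivation:
Element change: A[5] -9 -> -10, delta = -1
For k < 5: P[k] unchanged, delta_P[k] = 0
For k >= 5: P[k] shifts by exactly -1
Delta array: [0, 0, 0, 0, 0, -1]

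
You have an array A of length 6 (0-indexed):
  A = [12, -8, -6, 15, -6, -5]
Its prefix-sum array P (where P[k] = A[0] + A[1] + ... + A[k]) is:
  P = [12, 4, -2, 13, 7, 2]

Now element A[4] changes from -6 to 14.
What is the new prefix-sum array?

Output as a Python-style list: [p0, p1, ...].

Answer: [12, 4, -2, 13, 27, 22]

Derivation:
Change: A[4] -6 -> 14, delta = 20
P[k] for k < 4: unchanged (A[4] not included)
P[k] for k >= 4: shift by delta = 20
  P[0] = 12 + 0 = 12
  P[1] = 4 + 0 = 4
  P[2] = -2 + 0 = -2
  P[3] = 13 + 0 = 13
  P[4] = 7 + 20 = 27
  P[5] = 2 + 20 = 22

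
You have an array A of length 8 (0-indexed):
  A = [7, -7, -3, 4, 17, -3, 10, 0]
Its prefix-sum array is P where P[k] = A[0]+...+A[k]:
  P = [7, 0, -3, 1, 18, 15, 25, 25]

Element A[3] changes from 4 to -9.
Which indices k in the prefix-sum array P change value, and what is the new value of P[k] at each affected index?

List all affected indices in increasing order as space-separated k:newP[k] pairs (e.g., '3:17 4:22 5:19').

P[k] = A[0] + ... + A[k]
P[k] includes A[3] iff k >= 3
Affected indices: 3, 4, ..., 7; delta = -13
  P[3]: 1 + -13 = -12
  P[4]: 18 + -13 = 5
  P[5]: 15 + -13 = 2
  P[6]: 25 + -13 = 12
  P[7]: 25 + -13 = 12

Answer: 3:-12 4:5 5:2 6:12 7:12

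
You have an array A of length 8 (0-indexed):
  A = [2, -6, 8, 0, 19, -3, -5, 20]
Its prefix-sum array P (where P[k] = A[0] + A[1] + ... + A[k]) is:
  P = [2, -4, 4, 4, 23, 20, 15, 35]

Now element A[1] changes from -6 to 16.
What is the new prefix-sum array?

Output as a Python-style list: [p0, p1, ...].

Answer: [2, 18, 26, 26, 45, 42, 37, 57]

Derivation:
Change: A[1] -6 -> 16, delta = 22
P[k] for k < 1: unchanged (A[1] not included)
P[k] for k >= 1: shift by delta = 22
  P[0] = 2 + 0 = 2
  P[1] = -4 + 22 = 18
  P[2] = 4 + 22 = 26
  P[3] = 4 + 22 = 26
  P[4] = 23 + 22 = 45
  P[5] = 20 + 22 = 42
  P[6] = 15 + 22 = 37
  P[7] = 35 + 22 = 57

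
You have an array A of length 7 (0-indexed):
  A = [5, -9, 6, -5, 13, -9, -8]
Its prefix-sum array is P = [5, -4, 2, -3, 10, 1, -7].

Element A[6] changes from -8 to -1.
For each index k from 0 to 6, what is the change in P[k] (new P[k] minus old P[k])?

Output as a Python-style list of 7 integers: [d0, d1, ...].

Answer: [0, 0, 0, 0, 0, 0, 7]

Derivation:
Element change: A[6] -8 -> -1, delta = 7
For k < 6: P[k] unchanged, delta_P[k] = 0
For k >= 6: P[k] shifts by exactly 7
Delta array: [0, 0, 0, 0, 0, 0, 7]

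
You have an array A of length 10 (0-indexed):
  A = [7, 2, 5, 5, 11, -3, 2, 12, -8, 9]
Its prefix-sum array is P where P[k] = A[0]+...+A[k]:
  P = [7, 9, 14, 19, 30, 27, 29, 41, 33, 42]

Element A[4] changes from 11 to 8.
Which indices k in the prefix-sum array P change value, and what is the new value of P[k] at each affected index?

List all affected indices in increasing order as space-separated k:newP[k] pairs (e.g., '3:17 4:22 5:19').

P[k] = A[0] + ... + A[k]
P[k] includes A[4] iff k >= 4
Affected indices: 4, 5, ..., 9; delta = -3
  P[4]: 30 + -3 = 27
  P[5]: 27 + -3 = 24
  P[6]: 29 + -3 = 26
  P[7]: 41 + -3 = 38
  P[8]: 33 + -3 = 30
  P[9]: 42 + -3 = 39

Answer: 4:27 5:24 6:26 7:38 8:30 9:39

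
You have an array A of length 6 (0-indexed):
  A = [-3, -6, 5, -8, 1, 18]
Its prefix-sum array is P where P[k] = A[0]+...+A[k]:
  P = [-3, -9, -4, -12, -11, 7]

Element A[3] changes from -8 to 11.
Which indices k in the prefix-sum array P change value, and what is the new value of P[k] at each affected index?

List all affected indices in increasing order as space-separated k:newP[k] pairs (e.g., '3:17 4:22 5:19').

P[k] = A[0] + ... + A[k]
P[k] includes A[3] iff k >= 3
Affected indices: 3, 4, ..., 5; delta = 19
  P[3]: -12 + 19 = 7
  P[4]: -11 + 19 = 8
  P[5]: 7 + 19 = 26

Answer: 3:7 4:8 5:26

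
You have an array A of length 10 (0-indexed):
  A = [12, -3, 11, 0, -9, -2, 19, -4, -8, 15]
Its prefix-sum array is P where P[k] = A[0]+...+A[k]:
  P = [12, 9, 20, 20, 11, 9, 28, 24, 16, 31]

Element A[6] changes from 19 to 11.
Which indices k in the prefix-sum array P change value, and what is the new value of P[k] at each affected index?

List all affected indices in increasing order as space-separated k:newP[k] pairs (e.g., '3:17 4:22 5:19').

P[k] = A[0] + ... + A[k]
P[k] includes A[6] iff k >= 6
Affected indices: 6, 7, ..., 9; delta = -8
  P[6]: 28 + -8 = 20
  P[7]: 24 + -8 = 16
  P[8]: 16 + -8 = 8
  P[9]: 31 + -8 = 23

Answer: 6:20 7:16 8:8 9:23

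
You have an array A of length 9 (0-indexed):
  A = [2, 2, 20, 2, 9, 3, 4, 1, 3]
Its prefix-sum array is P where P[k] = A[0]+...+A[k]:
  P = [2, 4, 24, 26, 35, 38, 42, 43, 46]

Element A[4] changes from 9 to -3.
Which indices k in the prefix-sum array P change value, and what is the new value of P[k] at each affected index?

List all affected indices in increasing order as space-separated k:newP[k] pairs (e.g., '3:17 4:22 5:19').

Answer: 4:23 5:26 6:30 7:31 8:34

Derivation:
P[k] = A[0] + ... + A[k]
P[k] includes A[4] iff k >= 4
Affected indices: 4, 5, ..., 8; delta = -12
  P[4]: 35 + -12 = 23
  P[5]: 38 + -12 = 26
  P[6]: 42 + -12 = 30
  P[7]: 43 + -12 = 31
  P[8]: 46 + -12 = 34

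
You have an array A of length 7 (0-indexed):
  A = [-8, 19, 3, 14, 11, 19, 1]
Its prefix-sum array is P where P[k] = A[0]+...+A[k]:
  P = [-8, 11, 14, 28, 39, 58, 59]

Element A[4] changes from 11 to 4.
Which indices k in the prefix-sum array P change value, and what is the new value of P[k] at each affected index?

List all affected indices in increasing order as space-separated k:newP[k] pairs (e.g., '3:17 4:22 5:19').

Answer: 4:32 5:51 6:52

Derivation:
P[k] = A[0] + ... + A[k]
P[k] includes A[4] iff k >= 4
Affected indices: 4, 5, ..., 6; delta = -7
  P[4]: 39 + -7 = 32
  P[5]: 58 + -7 = 51
  P[6]: 59 + -7 = 52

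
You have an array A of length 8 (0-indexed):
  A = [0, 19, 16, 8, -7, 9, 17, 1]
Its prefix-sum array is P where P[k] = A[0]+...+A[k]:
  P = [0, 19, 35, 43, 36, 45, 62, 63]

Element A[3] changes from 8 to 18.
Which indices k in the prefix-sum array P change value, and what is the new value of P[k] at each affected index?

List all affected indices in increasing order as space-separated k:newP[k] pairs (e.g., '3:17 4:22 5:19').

P[k] = A[0] + ... + A[k]
P[k] includes A[3] iff k >= 3
Affected indices: 3, 4, ..., 7; delta = 10
  P[3]: 43 + 10 = 53
  P[4]: 36 + 10 = 46
  P[5]: 45 + 10 = 55
  P[6]: 62 + 10 = 72
  P[7]: 63 + 10 = 73

Answer: 3:53 4:46 5:55 6:72 7:73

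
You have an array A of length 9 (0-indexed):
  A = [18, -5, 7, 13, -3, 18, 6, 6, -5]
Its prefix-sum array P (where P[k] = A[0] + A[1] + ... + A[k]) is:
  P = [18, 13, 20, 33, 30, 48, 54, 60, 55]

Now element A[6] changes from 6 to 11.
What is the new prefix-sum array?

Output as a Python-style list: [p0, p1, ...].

Change: A[6] 6 -> 11, delta = 5
P[k] for k < 6: unchanged (A[6] not included)
P[k] for k >= 6: shift by delta = 5
  P[0] = 18 + 0 = 18
  P[1] = 13 + 0 = 13
  P[2] = 20 + 0 = 20
  P[3] = 33 + 0 = 33
  P[4] = 30 + 0 = 30
  P[5] = 48 + 0 = 48
  P[6] = 54 + 5 = 59
  P[7] = 60 + 5 = 65
  P[8] = 55 + 5 = 60

Answer: [18, 13, 20, 33, 30, 48, 59, 65, 60]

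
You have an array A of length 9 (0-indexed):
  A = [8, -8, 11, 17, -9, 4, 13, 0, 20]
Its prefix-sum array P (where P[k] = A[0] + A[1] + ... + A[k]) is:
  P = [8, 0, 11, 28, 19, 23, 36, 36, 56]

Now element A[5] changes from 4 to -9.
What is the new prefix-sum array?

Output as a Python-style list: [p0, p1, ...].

Change: A[5] 4 -> -9, delta = -13
P[k] for k < 5: unchanged (A[5] not included)
P[k] for k >= 5: shift by delta = -13
  P[0] = 8 + 0 = 8
  P[1] = 0 + 0 = 0
  P[2] = 11 + 0 = 11
  P[3] = 28 + 0 = 28
  P[4] = 19 + 0 = 19
  P[5] = 23 + -13 = 10
  P[6] = 36 + -13 = 23
  P[7] = 36 + -13 = 23
  P[8] = 56 + -13 = 43

Answer: [8, 0, 11, 28, 19, 10, 23, 23, 43]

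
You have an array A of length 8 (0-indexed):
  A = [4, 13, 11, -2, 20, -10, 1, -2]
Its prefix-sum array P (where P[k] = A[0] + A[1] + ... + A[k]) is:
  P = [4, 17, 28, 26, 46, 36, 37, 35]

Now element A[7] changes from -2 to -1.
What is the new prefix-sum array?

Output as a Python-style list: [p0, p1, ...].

Answer: [4, 17, 28, 26, 46, 36, 37, 36]

Derivation:
Change: A[7] -2 -> -1, delta = 1
P[k] for k < 7: unchanged (A[7] not included)
P[k] for k >= 7: shift by delta = 1
  P[0] = 4 + 0 = 4
  P[1] = 17 + 0 = 17
  P[2] = 28 + 0 = 28
  P[3] = 26 + 0 = 26
  P[4] = 46 + 0 = 46
  P[5] = 36 + 0 = 36
  P[6] = 37 + 0 = 37
  P[7] = 35 + 1 = 36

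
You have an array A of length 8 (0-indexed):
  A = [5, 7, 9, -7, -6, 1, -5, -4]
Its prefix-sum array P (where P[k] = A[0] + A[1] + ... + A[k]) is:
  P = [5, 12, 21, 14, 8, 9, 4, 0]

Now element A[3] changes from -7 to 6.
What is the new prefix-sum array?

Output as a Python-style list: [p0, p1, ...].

Change: A[3] -7 -> 6, delta = 13
P[k] for k < 3: unchanged (A[3] not included)
P[k] for k >= 3: shift by delta = 13
  P[0] = 5 + 0 = 5
  P[1] = 12 + 0 = 12
  P[2] = 21 + 0 = 21
  P[3] = 14 + 13 = 27
  P[4] = 8 + 13 = 21
  P[5] = 9 + 13 = 22
  P[6] = 4 + 13 = 17
  P[7] = 0 + 13 = 13

Answer: [5, 12, 21, 27, 21, 22, 17, 13]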